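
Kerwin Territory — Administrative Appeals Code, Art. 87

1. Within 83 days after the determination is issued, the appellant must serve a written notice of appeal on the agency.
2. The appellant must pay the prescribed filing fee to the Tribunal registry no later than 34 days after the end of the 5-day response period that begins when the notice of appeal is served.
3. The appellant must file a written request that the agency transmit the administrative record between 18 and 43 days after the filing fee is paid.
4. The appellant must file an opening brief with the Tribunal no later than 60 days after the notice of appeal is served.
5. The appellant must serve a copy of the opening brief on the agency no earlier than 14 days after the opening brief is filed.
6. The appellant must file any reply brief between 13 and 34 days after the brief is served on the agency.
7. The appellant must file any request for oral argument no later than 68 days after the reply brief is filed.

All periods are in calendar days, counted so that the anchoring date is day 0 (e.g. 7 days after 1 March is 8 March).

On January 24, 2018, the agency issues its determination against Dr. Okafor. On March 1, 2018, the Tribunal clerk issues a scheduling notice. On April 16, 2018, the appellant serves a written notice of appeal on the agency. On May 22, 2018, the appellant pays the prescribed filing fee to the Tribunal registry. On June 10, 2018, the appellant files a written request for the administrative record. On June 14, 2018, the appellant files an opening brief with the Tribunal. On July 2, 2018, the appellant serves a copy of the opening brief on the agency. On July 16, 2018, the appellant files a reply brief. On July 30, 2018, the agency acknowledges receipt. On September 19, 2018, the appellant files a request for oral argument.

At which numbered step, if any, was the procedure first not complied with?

Step 1: 83 days after January 24, 2018 (when the determination is issued) is April 17, 2018; completed April 16, 2018, before the deadline.
Step 2: 34 days after April 21, 2018 (end of the 5-day response period, which began when the notice of appeal is served on April 16, 2018) is May 25, 2018; done May 22, 2018 — timely.
Step 3: the window is 18–43 days after May 22, 2018 (when the filing fee is paid), so June 9, 2018 through July 4, 2018; done June 10, 2018 — within the window.
Step 4: 60 days after April 16, 2018 (when the notice of appeal is served) is June 15, 2018; done June 14, 2018 — timely.
Step 5: the earliest permitted date is 14 days after June 14, 2018 (when the opening brief is filed), i.e. June 28, 2018; done July 2, 2018, after the minimum wait.
Step 6: the window is 13–34 days after July 2, 2018 (when the brief is served on the agency), so July 15, 2018 through August 5, 2018; done July 16, 2018, which is between those dates.
Step 7: 68 days after July 16, 2018 (when the reply brief is filed) is September 22, 2018; September 19, 2018 is within that limit.

None — every step was satisfied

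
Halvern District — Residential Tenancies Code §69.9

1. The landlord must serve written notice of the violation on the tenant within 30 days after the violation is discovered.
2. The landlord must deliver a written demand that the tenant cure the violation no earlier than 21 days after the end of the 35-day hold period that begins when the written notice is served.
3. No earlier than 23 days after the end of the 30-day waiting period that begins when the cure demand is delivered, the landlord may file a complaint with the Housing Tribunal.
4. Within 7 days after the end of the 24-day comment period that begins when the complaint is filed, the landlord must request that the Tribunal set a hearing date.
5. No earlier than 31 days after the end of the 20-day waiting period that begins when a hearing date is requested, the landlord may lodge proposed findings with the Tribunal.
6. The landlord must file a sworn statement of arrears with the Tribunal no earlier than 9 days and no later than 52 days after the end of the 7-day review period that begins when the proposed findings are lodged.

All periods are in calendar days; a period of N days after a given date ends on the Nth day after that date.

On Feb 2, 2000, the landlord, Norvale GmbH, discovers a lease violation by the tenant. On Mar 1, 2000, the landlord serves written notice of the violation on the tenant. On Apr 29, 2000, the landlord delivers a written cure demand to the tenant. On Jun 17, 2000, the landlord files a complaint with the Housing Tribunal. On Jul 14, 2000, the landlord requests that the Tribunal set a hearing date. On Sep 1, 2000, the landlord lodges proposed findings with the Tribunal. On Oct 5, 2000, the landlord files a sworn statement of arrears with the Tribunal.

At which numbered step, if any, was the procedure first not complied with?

Step 3

Step 1 — counting 30 days from Feb 2, 2000 (when the violation is discovered) gives a deadline of Mar 3, 2000; done Mar 1, 2000 — timely.
Step 2 — must wait 21 days from Apr 5, 2000 (end of the 35-day hold period, which began when the written notice is served on Mar 1, 2000), so not before Apr 26, 2000; Apr 29, 2000 is on or after that date.
Step 3 — must wait 23 days from May 29, 2000 (end of the 30-day waiting period, which began when the cure demand is delivered on Apr 29, 2000), so not before Jun 21, 2000; Jun 17, 2000 is 4 days before the earliest permitted date.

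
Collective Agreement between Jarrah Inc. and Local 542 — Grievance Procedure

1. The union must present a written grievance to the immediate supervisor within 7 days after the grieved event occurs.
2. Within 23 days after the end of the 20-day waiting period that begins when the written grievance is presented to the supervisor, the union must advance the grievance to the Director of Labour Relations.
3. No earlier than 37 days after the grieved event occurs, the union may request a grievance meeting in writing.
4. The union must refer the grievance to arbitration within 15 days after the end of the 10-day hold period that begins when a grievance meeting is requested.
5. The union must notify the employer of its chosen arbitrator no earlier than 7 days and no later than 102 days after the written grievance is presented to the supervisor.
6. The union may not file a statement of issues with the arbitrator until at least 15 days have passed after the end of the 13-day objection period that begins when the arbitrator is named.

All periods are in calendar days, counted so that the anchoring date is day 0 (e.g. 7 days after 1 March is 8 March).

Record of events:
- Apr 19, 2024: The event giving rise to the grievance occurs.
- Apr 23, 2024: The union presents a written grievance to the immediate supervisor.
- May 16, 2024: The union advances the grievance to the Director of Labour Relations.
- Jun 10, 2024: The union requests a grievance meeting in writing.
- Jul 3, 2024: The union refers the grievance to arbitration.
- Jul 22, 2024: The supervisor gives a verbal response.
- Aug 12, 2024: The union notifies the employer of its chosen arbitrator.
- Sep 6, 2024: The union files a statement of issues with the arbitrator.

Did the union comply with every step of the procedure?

No

Step 1: 7 days after Apr 19, 2024 (when the grieved event occurs) is Apr 26, 2024; done Apr 23, 2024 — timely.
Step 2: 23 days after May 13, 2024 (end of the 20-day waiting period, which began when the written grievance is presented to the supervisor on Apr 23, 2024) is Jun 5, 2024; completed May 16, 2024, before the deadline.
Step 3: the earliest permitted date is 37 days after Apr 19, 2024 (when the grieved event occurs), i.e. May 26, 2024; Jun 10, 2024 is on or after that date.
Step 4: 15 days after Jun 20, 2024 (end of the 10-day hold period, which began when a grievance meeting is requested on Jun 10, 2024) is Jul 5, 2024; Jul 3, 2024 is within that limit.
Step 5: the window is 7–102 days after Apr 23, 2024 (when the written grievance is presented to the supervisor), so Apr 30, 2024 through Aug 3, 2024; Aug 12, 2024 is 9 days past the end of the window.
No need to go further; step 5 was not satisfied.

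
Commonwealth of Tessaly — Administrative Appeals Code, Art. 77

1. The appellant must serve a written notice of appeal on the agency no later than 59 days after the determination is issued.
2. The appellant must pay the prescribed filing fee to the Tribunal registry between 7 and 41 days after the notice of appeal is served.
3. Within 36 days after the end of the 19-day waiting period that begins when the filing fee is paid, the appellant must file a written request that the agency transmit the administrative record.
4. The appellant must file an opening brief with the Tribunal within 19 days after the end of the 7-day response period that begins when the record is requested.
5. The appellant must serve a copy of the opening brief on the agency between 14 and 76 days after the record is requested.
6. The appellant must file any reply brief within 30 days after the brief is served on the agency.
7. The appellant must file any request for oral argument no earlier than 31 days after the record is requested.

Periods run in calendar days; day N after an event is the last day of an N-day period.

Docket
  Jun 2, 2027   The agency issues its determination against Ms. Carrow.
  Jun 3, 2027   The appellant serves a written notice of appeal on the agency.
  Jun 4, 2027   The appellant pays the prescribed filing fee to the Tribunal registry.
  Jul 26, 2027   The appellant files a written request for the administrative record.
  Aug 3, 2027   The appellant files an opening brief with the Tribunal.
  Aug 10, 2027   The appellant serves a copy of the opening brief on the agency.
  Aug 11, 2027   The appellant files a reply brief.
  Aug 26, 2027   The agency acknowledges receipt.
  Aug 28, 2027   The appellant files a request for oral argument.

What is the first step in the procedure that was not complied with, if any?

Step 1 — counting 59 days from Jun 2, 2027 (when the determination is issued) gives a deadline of Jul 31, 2027; Jun 3, 2027 is within that limit.
Step 2 — 7 and 41 days from Jun 3, 2027 (when the notice of appeal is served) are Jun 10, 2027 and Jul 14, 2027 respectively; Jun 4, 2027 is 6 days too early.

Step 2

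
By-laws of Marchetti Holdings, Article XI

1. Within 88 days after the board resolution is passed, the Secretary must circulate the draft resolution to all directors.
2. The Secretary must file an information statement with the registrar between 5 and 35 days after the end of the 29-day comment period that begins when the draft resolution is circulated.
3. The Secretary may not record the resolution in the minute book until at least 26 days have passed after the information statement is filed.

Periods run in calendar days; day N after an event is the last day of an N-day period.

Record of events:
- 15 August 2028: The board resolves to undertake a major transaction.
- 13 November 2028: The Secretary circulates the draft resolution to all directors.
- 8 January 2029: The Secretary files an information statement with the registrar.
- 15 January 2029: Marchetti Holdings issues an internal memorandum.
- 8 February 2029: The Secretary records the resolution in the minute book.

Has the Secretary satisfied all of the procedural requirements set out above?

No

(1) due by 15 August 2028 + 88 days = 11 November 2028; 13 November 2028 misses that deadline by 2 days.
The procedure was therefore not followed at step 1.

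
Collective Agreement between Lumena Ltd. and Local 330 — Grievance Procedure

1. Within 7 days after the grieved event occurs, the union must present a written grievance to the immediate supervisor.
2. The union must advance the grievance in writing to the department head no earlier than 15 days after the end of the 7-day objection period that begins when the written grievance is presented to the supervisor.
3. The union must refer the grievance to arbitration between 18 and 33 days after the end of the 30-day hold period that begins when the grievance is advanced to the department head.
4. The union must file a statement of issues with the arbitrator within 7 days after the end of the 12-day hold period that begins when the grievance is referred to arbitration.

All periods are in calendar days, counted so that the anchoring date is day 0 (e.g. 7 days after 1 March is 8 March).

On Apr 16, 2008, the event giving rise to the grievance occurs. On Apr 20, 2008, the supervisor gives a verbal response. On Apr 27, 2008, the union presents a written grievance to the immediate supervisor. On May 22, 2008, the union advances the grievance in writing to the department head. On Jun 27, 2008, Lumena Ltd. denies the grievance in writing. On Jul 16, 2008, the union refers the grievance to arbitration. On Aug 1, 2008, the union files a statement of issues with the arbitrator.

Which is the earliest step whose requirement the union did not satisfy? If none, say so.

Step 1

Step 1 — counting 7 days from Apr 16, 2008 (when the grieved event occurs) gives a deadline of Apr 23, 2008; done Apr 27, 2008 — 4 days late.
That is the first point of non-compliance.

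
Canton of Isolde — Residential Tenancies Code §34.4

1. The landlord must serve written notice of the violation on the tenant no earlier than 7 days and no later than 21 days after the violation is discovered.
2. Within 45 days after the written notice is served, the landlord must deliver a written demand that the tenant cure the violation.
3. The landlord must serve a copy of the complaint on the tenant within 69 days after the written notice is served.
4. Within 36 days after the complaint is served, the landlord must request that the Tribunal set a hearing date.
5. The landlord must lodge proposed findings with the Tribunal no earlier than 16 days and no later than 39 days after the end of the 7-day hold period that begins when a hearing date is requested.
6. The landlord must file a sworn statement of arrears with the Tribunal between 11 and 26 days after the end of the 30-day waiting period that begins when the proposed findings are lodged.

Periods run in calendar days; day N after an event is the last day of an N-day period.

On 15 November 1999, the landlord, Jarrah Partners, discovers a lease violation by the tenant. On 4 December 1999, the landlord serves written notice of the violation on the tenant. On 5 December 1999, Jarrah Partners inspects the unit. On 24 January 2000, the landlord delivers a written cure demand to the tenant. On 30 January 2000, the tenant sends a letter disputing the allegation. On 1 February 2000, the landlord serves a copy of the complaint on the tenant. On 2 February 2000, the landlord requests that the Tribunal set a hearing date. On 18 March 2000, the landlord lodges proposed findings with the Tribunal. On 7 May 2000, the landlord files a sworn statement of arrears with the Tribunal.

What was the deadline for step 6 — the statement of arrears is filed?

The proposed findings are lodged on 18 March 2000; the 30-day waiting period therefore ends 17 April 2000, and step 6 runs from that date. The window is 11–26 days after 17 April 2000; it closes on 13 May 2000.

13 May 2000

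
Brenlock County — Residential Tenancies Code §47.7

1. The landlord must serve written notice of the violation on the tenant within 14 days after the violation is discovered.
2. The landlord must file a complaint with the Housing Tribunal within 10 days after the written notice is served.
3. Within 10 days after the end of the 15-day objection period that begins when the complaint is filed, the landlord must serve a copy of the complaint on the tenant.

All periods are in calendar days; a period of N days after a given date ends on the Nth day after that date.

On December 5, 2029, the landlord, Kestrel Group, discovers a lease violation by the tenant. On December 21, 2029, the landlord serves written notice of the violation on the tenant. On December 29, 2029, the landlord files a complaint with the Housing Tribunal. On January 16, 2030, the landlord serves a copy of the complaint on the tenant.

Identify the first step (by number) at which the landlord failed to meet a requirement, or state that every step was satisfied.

Step 1

Step 1: 14 days after December 5, 2029 (when the violation is discovered) is December 19, 2029; done December 21, 2029 — 2 days late.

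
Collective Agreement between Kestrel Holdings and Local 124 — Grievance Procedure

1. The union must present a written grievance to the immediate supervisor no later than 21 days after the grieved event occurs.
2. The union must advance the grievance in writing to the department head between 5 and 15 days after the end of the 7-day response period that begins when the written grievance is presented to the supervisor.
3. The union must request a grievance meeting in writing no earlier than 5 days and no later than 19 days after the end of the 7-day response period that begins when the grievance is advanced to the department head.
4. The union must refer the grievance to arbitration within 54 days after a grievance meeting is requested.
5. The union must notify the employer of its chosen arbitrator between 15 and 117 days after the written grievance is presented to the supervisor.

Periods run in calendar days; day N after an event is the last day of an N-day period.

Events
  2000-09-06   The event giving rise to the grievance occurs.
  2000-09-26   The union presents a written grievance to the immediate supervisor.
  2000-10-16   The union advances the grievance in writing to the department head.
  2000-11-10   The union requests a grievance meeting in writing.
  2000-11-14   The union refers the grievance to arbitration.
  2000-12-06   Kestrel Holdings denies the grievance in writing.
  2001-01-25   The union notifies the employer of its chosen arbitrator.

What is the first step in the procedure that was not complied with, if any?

Step 5

Step 1: 21 days after 2000-09-06 (when the grieved event occurs) is 2000-09-27; 2000-09-26 is within that limit.
Step 2: the window is 5–15 days after 2000-10-03 (end of the 7-day response period, which began when the written grievance is presented to the supervisor on 2000-09-26), so 2000-10-08 through 2000-10-18; 2000-10-16 falls inside that range.
Step 3: the window is 5–19 days after 2000-10-23 (end of the 7-day response period, which began when the grievance is advanced to the department head on 2000-10-16), so 2000-10-28 through 2000-11-11; done 2000-11-10 — within the window.
Step 4: 54 days after 2000-11-10 (when a grievance meeting is requested) is 2001-01-03; completed 2000-11-14, before the deadline.
Step 5: the window is 15–117 days after 2000-09-26 (when the written grievance is presented to the supervisor), so 2000-10-11 through 2001-01-21; done 2001-01-25 — 4 days after the window closed.
That is the first point of non-compliance.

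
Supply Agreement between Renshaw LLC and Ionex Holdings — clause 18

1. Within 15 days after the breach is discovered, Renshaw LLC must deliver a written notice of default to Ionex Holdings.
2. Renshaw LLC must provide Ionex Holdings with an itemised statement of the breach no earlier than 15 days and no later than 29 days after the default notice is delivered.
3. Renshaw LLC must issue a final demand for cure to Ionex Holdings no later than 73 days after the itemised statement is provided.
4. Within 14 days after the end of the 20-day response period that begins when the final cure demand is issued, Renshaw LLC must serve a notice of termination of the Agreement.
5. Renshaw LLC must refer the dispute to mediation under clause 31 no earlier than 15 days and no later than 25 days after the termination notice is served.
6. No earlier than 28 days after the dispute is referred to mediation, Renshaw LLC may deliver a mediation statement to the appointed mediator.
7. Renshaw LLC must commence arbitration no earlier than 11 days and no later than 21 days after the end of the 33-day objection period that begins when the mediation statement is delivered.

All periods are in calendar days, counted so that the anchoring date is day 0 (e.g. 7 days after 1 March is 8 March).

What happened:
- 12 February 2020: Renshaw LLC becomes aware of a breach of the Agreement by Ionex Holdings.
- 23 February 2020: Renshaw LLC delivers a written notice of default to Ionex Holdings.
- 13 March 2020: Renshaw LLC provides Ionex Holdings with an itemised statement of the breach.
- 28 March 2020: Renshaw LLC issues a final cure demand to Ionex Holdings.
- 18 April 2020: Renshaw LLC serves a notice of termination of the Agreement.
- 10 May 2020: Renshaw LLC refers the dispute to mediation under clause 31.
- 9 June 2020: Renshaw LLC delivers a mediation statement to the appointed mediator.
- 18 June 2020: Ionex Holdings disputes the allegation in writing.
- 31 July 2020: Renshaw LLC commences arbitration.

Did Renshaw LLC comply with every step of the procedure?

Step 1 — counting 15 days from 12 February 2020 (when the breach is discovered) gives a deadline of 27 February 2020; 23 February 2020 is within that limit.
Step 2 — 15 and 29 days from 23 February 2020 (when the default notice is delivered) are 9 March 2020 and 23 March 2020 respectively; done 13 March 2020 — within the window.
Step 3 — counting 73 days from 13 March 2020 (when the itemised statement is provided) gives a deadline of 25 May 2020; completed 28 March 2020, before the deadline.
Step 4 — counting 14 days from 17 April 2020 (end of the 20-day response period, which began when the final cure demand is issued on 28 March 2020) gives a deadline of 1 May 2020; 18 April 2020 is within that limit.
Step 5 — 15 and 25 days from 18 April 2020 (when the termination notice is served) are 3 May 2020 and 13 May 2020 respectively; done 10 May 2020 — within the window.
Step 6 — must wait 28 days from 10 May 2020 (when the dispute is referred to mediation), so not before 7 June 2020; done 9 June 2020 — permitted.
Step 7 — 11 and 21 days from 12 July 2020 (end of the 33-day objection period, which began when the mediation statement is delivered on 9 June 2020) are 23 July 2020 and 2 August 2020 respectively; done 31 July 2020 — within the window.

Yes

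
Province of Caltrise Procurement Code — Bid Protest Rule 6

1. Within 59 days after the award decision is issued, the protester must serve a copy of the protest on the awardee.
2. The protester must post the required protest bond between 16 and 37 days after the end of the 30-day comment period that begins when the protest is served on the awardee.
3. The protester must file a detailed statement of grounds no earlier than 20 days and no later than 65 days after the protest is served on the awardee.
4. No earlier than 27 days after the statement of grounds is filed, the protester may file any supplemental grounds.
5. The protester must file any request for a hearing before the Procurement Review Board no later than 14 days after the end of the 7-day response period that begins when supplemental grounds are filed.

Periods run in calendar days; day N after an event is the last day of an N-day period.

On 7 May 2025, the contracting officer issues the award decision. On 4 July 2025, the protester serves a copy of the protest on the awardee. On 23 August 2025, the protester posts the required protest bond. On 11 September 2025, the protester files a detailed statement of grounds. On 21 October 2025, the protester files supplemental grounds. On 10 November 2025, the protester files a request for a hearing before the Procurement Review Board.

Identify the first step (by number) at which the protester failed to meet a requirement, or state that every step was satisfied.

Step 1 — counting 59 days from 7 May 2025 (when the award decision is issued) gives a deadline of 5 July 2025; done 4 July 2025 — timely.
Step 2 — 16 and 37 days from 3 August 2025 (end of the 30-day comment period, which began when the protest is served on the awardee on 4 July 2025) are 19 August 2025 and 9 September 2025 respectively; done 23 August 2025 — within the window.
Step 3 — 20 and 65 days from 4 July 2025 (when the protest is served on the awardee) are 24 July 2025 and 7 September 2025 respectively; 11 September 2025 is 4 days past the end of the window.

Step 3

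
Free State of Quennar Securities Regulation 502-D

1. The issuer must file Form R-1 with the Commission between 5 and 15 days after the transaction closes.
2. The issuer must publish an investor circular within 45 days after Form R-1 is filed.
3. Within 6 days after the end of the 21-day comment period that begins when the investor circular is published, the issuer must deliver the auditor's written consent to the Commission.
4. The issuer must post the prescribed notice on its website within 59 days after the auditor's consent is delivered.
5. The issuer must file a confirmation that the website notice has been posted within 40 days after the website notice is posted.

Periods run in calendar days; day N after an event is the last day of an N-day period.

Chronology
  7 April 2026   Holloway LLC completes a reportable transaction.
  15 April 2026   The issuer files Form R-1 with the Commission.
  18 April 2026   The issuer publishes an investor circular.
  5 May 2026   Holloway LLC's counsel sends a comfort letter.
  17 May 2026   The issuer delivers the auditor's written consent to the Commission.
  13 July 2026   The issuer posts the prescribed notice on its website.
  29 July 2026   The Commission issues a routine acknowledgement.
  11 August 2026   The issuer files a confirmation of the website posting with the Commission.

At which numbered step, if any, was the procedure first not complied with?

Step 3

Step 1: the window is 5–15 days after 7 April 2026 (when the transaction closes), so 12 April 2026 through 22 April 2026; done 15 April 2026 — within the window.
Step 2: 45 days after 15 April 2026 (when Form R-1 is filed) is 30 May 2026; 18 April 2026 is within that limit.
Step 3: 6 days after 9 May 2026 (end of the 21-day comment period, which began when the investor circular is published on 18 April 2026) is 15 May 2026; done 17 May 2026 — 2 days late.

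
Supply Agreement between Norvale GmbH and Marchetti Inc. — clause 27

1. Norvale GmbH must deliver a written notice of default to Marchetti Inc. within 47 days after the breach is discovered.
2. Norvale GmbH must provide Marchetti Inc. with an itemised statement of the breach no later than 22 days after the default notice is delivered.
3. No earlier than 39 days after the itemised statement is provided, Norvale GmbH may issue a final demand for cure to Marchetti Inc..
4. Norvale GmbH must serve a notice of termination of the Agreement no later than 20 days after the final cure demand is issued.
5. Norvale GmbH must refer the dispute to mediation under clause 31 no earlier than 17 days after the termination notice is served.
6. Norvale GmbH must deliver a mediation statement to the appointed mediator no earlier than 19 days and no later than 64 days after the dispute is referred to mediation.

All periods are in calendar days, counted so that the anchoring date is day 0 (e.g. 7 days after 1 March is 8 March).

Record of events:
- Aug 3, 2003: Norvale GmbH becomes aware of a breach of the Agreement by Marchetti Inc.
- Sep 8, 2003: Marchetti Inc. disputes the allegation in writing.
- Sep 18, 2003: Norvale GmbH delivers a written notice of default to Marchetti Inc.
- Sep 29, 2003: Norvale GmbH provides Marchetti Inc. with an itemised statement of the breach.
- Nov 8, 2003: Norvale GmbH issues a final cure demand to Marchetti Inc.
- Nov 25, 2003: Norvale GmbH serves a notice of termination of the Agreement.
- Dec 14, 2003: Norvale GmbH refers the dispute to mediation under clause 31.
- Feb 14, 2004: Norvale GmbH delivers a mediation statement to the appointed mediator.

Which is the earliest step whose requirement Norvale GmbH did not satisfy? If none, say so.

None — every step was satisfied

Step 1: 47 days after Aug 3, 2003 (when the breach is discovered) is Sep 19, 2003; completed Sep 18, 2003, before the deadline.
Step 2: 22 days after Sep 18, 2003 (when the default notice is delivered) is Oct 10, 2003; Sep 29, 2003 is within that limit.
Step 3: the earliest permitted date is 39 days after Sep 29, 2003 (when the itemised statement is provided), i.e. Nov 7, 2003; Nov 8, 2003 is on or after that date.
Step 4: 20 days after Nov 8, 2003 (when the final cure demand is issued) is Nov 28, 2003; completed Nov 25, 2003, before the deadline.
Step 5: the earliest permitted date is 17 days after Nov 25, 2003 (when the termination notice is served), i.e. Dec 12, 2003; done Dec 14, 2003 — permitted.
Step 6: the window is 19–64 days after Dec 14, 2003 (when the dispute is referred to mediation), so Jan 2, 2004 through Feb 16, 2004; done Feb 14, 2004, which is between those dates.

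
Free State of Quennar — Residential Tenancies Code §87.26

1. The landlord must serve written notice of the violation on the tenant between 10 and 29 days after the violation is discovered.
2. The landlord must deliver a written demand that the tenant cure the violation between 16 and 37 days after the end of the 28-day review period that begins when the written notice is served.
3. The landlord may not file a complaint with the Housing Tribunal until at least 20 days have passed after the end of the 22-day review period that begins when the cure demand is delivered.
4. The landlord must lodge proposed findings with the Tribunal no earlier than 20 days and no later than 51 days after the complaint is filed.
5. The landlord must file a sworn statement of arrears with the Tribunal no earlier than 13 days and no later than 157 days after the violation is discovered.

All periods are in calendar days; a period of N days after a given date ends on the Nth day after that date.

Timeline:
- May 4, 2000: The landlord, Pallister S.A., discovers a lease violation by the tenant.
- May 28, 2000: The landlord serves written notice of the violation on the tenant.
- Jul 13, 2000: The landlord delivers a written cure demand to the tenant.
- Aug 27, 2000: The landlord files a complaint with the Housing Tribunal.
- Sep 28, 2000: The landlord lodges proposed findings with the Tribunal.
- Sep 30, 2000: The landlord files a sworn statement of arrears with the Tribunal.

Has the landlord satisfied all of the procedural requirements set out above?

(1) the permitted window runs from May 4, 2000 + 10 = May 14, 2000 to May 4, 2000 + 29 = Jun 2, 2000; May 28, 2000 falls inside that range.
(2) the permitted window runs from Jun 25, 2000 + 16 = Jul 11, 2000 to Jun 25, 2000 + 37 = Aug 1, 2000; Jul 13, 2000 falls inside that range.
(3) permitted from Aug 4, 2000 + 20 days = Aug 24, 2000 onward; Aug 27, 2000 is on or after that date.
(4) the permitted window runs from Aug 27, 2000 + 20 = Sep 16, 2000 to Aug 27, 2000 + 51 = Oct 17, 2000; done Sep 28, 2000, which is between those dates.
(5) the permitted window runs from May 4, 2000 + 13 = May 17, 2000 to May 4, 2000 + 157 = Oct 8, 2000; Sep 30, 2000 falls inside that range.

Yes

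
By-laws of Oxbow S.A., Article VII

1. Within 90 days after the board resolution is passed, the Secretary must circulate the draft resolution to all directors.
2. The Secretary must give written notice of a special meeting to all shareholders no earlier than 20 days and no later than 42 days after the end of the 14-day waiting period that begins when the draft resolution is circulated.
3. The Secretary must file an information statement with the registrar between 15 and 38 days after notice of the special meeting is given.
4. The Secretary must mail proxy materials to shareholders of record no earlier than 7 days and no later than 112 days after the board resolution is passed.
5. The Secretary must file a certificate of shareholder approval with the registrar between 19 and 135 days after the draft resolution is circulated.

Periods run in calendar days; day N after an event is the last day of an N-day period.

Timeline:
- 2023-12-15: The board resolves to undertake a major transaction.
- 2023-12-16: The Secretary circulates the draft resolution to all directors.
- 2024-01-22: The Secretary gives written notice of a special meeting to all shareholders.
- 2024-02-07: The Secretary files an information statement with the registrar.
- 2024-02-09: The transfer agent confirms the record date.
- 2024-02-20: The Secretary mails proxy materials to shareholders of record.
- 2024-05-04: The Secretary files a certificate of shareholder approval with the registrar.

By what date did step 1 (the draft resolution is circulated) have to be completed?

Step 1 runs from 2023-12-15, when the board resolution is passed. 90 days after 2023-12-15 is 2024-03-14.

2024-03-14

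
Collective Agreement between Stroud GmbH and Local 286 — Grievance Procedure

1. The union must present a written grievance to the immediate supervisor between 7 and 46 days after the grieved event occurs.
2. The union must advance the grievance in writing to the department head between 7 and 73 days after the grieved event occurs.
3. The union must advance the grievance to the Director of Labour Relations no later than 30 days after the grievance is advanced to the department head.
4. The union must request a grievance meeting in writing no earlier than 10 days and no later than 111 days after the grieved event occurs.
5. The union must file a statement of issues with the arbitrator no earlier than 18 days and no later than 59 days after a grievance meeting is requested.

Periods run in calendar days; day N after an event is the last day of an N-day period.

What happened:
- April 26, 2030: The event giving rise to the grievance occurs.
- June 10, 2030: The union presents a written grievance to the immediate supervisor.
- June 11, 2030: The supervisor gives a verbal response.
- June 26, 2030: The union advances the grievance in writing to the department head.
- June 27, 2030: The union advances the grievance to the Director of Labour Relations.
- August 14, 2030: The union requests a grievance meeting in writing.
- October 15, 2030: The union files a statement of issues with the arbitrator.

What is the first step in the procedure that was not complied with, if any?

Step 1 — 7 and 46 days from April 26, 2030 (when the grieved event occurs) are May 3, 2030 and June 11, 2030 respectively; done June 10, 2030, which is between those dates.
Step 2 — 7 and 73 days from April 26, 2030 (when the grieved event occurs) are May 3, 2030 and July 8, 2030 respectively; done June 26, 2030 — within the window.
Step 3 — counting 30 days from June 26, 2030 (when the grievance is advanced to the department head) gives a deadline of July 26, 2030; June 27, 2030 is within that limit.
Step 4 — 10 and 111 days from April 26, 2030 (when the grieved event occurs) are May 6, 2030 and August 15, 2030 respectively; done August 14, 2030, which is between those dates.
Step 5 — 18 and 59 days from August 14, 2030 (when a grievance meeting is requested) are September 1, 2030 and October 12, 2030 respectively; October 15, 2030 is 3 days past the end of the window.
The analysis stops there.

Step 5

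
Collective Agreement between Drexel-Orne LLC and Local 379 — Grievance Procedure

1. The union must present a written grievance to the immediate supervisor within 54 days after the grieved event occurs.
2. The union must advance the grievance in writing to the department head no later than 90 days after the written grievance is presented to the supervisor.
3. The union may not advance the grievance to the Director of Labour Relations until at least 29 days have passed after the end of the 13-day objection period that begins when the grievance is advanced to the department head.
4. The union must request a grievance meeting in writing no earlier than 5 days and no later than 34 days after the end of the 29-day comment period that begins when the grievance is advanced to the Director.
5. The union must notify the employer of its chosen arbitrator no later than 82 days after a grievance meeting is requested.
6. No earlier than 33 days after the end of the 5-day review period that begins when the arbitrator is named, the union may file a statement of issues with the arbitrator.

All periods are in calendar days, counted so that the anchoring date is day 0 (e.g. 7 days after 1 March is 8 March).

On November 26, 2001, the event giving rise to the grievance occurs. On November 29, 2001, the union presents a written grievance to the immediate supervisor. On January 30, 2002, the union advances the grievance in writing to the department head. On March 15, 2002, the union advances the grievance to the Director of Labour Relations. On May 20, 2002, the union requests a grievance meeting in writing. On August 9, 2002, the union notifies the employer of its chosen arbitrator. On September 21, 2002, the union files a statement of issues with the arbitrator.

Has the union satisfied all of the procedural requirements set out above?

Step 1: 54 days after November 26, 2001 (when the grieved event occurs) is January 19, 2002; November 29, 2001 is within that limit.
Step 2: 90 days after November 29, 2001 (when the written grievance is presented to the supervisor) is February 27, 2002; January 30, 2002 is within that limit.
Step 3: the earliest permitted date is 29 days after February 12, 2002 (end of the 13-day objection period, which began when the grievance is advanced to the department head on January 30, 2002), i.e. March 13, 2002; done March 15, 2002 — permitted.
Step 4: the window is 5–34 days after April 13, 2002 (end of the 29-day comment period, which began when the grievance is advanced to the Director on March 15, 2002), so April 18, 2002 through May 17, 2002; May 20, 2002 is 3 days past the end of the window.
The procedure was therefore not followed at step 4.

No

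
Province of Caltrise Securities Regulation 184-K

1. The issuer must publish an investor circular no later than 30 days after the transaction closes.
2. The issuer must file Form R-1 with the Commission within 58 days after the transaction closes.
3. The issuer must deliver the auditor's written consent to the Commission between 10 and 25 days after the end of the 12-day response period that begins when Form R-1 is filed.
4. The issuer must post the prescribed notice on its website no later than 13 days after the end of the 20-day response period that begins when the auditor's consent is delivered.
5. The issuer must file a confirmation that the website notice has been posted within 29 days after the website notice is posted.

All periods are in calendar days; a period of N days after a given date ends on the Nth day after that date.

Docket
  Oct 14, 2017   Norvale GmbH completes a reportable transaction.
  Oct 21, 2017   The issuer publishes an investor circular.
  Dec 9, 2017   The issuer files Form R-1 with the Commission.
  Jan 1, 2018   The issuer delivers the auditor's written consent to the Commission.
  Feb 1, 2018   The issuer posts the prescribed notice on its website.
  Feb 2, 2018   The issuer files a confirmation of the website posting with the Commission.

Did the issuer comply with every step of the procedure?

(1) due by Oct 14, 2017 + 30 days = Nov 13, 2017; Oct 21, 2017 is within that limit.
(2) due by Oct 14, 2017 + 58 days = Dec 11, 2017; Dec 9, 2017 is within that limit.
(3) the permitted window runs from Dec 21, 2017 + 10 = Dec 31, 2017 to Dec 21, 2017 + 25 = Jan 15, 2018; done Jan 1, 2018 — within the window.
(4) due by Jan 21, 2018 + 13 days = Feb 3, 2018; Feb 1, 2018 is within that limit.
(5) due by Feb 1, 2018 + 29 days = Mar 2, 2018; done Feb 2, 2018 — timely.

Yes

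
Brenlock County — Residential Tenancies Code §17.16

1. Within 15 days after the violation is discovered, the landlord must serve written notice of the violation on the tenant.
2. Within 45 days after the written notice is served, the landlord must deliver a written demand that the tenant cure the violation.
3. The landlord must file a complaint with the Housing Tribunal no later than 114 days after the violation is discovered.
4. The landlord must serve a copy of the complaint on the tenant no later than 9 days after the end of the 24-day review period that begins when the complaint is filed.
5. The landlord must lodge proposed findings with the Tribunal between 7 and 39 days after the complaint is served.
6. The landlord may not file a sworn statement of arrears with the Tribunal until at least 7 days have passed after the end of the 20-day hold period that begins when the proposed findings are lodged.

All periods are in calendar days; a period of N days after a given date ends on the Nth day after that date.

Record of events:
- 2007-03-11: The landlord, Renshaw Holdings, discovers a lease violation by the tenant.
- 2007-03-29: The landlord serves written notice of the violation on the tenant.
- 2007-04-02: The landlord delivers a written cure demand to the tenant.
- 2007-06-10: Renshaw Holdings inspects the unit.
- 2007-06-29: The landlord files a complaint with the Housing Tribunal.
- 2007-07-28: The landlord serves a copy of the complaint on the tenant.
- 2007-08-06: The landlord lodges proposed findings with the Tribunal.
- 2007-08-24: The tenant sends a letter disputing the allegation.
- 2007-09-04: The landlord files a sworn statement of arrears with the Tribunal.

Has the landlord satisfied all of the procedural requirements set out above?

No

Step 1: 15 days after 2007-03-11 (when the violation is discovered) is 2007-03-26; not done until 2007-03-29, 3 days after the deadline.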